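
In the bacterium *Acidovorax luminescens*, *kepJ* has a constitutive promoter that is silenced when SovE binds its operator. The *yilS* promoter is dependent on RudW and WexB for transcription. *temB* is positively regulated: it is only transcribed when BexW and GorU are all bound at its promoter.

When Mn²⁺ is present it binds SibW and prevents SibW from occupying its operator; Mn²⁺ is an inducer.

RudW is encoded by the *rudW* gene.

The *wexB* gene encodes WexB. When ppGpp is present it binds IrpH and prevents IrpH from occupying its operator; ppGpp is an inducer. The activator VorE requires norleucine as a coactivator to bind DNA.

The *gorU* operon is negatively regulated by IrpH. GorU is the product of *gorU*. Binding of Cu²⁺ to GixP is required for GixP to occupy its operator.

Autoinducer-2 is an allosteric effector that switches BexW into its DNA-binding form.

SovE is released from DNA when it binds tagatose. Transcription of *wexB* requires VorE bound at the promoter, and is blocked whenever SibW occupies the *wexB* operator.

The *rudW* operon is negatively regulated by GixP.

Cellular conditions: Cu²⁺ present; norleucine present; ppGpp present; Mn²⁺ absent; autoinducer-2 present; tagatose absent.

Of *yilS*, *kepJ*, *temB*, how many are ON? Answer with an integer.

Cu²⁺ is present, so GixP is active.
With repressor GixP bound, *rudW* is not transcribed.
So RudW is not produced.
Norleucine is present, so VorE is active.
Mn²⁺ is absent, so SibW is active.
With repressor SibW bound, *wexB* is not transcribed.
So WexB is not produced.
Required activator RudW is absent, so *yilS* is not transcribed.
→ *yilS* is OFF.
Tagatose is absent, so SovE is active.
With repressor SovE bound, *kepJ* is not transcribed.
→ *kepJ* is OFF.
Autoinducer-2 is present, so BexW is active.
ppGpp is present, so IrpH is inactive.
With no repressor bound, *gorU* is transcribed.
So GorU is produced and active.
No repressor is bound and BexW and GorU are active, so *temB* is transcribed.
→ *temB* is ON.
1 of the 3 genes is transcribed.

1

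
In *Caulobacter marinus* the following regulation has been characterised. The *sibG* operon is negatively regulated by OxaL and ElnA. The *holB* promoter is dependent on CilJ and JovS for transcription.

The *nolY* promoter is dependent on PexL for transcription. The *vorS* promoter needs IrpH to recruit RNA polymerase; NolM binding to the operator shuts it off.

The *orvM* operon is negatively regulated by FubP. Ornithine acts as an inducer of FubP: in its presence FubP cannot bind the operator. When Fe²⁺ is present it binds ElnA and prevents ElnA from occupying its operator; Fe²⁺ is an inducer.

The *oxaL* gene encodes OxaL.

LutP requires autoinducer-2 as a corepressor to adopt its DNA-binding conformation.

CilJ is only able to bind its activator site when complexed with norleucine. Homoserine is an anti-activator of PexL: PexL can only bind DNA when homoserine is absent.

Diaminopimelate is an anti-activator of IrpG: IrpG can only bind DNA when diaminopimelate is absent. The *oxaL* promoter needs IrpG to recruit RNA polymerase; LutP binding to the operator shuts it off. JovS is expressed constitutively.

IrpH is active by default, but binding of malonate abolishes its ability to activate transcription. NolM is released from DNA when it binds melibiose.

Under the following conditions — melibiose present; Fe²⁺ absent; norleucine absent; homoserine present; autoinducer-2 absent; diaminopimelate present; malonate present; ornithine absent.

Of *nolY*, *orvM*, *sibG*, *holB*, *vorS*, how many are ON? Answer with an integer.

0

Homoserine is present, so PexL is inactive.
Required activator PexL is absent, so *nolY* is not transcribed.
→ *nolY* is OFF.
Ornithine is absent, so FubP is active.
With repressor FubP bound, *orvM* is not transcribed.
→ *orvM* is OFF.
Autoinducer-2 is absent, so LutP is inactive.
Diaminopimelate is present, so IrpG is inactive.
Required activator IrpG is absent, so *oxaL* is not transcribed.
So OxaL is not produced.
Fe²⁺ is absent, so ElnA is active.
With repressor ElnA bound, *sibG* is not transcribed.
→ *sibG* is OFF.
Norleucine is absent, so CilJ is inactive.
JovS is produced constitutively and is active.
Required activator CilJ is absent, so *holB* is not transcribed.
→ *holB* is OFF.
Melibiose is present, so NolM is inactive.
Malonate is present, so IrpH is inactive.
Required activator IrpH is absent, so *vorS* is not transcribed.
→ *vorS* is OFF.
0 of the 5 genes are transcribed.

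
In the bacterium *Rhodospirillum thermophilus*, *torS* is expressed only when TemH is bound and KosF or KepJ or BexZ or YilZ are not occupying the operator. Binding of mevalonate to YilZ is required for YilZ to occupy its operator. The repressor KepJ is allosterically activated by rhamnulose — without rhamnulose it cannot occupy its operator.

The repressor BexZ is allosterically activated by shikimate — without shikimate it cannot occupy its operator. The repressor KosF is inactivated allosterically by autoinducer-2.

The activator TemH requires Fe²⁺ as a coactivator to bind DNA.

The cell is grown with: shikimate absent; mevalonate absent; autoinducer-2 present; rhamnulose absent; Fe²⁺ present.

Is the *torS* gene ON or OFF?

Autoinducer-2 is present, so KosF is inactive.
Rhamnulose is absent, so KepJ is inactive.
Shikimate is absent, so BexZ is inactive.
Mevalonate is absent, so YilZ is inactive.
Fe²⁺ is present, so TemH is active.
No repressor is bound and TemH is active, so *torS* is transcribed.

ON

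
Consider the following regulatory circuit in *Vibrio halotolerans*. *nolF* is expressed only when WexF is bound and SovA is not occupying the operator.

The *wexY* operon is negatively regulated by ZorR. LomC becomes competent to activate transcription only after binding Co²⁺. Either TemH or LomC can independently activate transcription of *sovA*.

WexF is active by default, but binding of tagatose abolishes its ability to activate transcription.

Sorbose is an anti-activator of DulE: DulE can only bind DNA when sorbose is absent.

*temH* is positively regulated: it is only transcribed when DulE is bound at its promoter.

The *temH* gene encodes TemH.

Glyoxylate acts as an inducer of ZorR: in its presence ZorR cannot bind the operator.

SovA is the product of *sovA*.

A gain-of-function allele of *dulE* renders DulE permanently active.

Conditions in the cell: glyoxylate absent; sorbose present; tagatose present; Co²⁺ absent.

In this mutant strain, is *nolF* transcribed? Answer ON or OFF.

OFF

DulE is constitutively active in this strain.
No repressor is bound and DulE is active, so *temH* is transcribed.
So TemH is produced and active.
Co²⁺ is absent, so LomC is inactive.
Activator TemH is present, so *sovA* is transcribed.
So SovA is produced and active.
Tagatose is present, so WexF is inactive.
With repressor SovA bound, *nolF* is not transcribed.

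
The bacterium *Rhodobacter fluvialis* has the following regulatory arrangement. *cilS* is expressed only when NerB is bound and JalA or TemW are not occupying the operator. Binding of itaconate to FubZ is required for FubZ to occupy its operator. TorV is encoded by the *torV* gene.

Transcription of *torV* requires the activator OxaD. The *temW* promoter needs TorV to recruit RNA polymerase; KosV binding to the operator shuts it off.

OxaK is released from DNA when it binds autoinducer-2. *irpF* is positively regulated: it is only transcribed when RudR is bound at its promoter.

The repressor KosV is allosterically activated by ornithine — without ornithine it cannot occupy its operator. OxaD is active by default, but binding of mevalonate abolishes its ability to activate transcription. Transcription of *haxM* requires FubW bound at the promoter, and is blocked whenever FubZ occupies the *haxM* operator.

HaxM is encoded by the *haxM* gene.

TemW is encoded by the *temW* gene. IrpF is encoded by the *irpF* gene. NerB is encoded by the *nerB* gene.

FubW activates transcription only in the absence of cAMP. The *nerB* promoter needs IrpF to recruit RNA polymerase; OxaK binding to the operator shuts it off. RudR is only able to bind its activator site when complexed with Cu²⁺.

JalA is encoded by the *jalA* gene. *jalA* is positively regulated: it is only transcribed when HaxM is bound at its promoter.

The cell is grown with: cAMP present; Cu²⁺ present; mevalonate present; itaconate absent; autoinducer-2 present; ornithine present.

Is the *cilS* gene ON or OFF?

ON

Itaconate is absent, so FubZ is inactive.
cAMP is present, so FubW is inactive.
Required activator FubW is absent, so *haxM* is not transcribed.
So HaxM is not produced.
Required activator HaxM is absent, so *jalA* is not transcribed.
So JalA is not produced.
Autoinducer-2 is present, so OxaK is inactive.
Cu²⁺ is present, so RudR is active.
No repressor is bound and RudR is active, so *irpF* is transcribed.
So IrpF is produced and active.
No repressor is bound and IrpF is active, so *nerB* is transcribed.
So NerB is produced and active.
Mevalonate is present, so OxaD is inactive.
Required activator OxaD is absent, so *torV* is not transcribed.
So TorV is not produced.
Ornithine is present, so KosV is active.
With repressor KosV bound, *temW* is not transcribed.
So TemW is not produced.
No repressor is bound and NerB is active, so *cilS* is transcribed.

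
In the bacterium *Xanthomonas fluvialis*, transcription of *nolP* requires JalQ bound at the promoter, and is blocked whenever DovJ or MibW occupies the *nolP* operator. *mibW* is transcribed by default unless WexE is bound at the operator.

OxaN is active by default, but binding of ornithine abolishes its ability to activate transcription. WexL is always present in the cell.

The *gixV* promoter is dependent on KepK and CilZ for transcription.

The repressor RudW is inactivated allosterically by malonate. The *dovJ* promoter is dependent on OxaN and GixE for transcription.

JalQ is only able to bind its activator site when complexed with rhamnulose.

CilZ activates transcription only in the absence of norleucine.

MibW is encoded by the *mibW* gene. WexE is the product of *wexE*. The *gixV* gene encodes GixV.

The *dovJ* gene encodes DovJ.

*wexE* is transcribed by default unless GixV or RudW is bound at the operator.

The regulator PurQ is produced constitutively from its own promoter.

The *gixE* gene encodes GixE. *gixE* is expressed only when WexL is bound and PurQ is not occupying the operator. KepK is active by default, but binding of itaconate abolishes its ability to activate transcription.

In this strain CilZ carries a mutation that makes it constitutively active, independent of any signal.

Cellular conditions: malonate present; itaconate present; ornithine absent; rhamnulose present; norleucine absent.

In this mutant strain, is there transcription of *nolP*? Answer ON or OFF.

ON

Ornithine is absent, so OxaN is active.
PurQ is produced constitutively and is active.
WexL is produced constitutively and is active.
With repressor PurQ bound, *gixE* is not transcribed.
So GixE is not produced.
Required activator GixE is absent, so *dovJ* is not transcribed.
So DovJ is not produced.
Itaconate is present, so KepK is inactive.
CilZ is constitutively active in this strain.
Required activator KepK is absent, so *gixV* is not transcribed.
So GixV is not produced.
Malonate is present, so RudW is inactive.
With no repressor bound, *wexE* is transcribed.
So WexE is produced and active.
With repressor WexE bound, *mibW* is not transcribed.
So MibW is not produced.
Rhamnulose is present, so JalQ is active.
No repressor is bound and JalQ is active, so *nolP* is transcribed.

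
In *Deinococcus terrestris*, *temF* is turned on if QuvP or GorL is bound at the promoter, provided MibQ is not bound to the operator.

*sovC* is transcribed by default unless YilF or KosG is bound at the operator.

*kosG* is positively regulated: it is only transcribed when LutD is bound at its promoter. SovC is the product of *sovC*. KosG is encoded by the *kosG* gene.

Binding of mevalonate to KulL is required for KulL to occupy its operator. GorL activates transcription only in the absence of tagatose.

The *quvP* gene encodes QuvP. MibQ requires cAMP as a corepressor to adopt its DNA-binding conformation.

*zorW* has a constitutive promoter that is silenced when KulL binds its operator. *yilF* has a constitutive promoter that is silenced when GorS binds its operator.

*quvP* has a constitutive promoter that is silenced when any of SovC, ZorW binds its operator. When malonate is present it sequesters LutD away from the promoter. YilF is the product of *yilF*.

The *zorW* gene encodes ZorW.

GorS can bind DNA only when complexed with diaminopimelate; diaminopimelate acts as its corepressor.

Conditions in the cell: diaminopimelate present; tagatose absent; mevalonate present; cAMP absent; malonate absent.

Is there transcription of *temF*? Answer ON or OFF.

Diaminopimelate is present, so GorS is active.
With repressor GorS bound, *yilF* is not transcribed.
So YilF is not produced.
Malonate is absent, so LutD is active.
No repressor is bound and LutD is active, so *kosG* is transcribed.
So KosG is produced and active.
With repressor KosG bound, *sovC* is not transcribed.
So SovC is not produced.
Mevalonate is present, so KulL is active.
With repressor KulL bound, *zorW* is not transcribed.
So ZorW is not produced.
With no repressor bound, *quvP* is transcribed.
So QuvP is produced and active.
Tagatose is absent, so GorL is active.
cAMP is absent, so MibQ is inactive.
Activator QuvP is present, so *temF* is transcribed.

ON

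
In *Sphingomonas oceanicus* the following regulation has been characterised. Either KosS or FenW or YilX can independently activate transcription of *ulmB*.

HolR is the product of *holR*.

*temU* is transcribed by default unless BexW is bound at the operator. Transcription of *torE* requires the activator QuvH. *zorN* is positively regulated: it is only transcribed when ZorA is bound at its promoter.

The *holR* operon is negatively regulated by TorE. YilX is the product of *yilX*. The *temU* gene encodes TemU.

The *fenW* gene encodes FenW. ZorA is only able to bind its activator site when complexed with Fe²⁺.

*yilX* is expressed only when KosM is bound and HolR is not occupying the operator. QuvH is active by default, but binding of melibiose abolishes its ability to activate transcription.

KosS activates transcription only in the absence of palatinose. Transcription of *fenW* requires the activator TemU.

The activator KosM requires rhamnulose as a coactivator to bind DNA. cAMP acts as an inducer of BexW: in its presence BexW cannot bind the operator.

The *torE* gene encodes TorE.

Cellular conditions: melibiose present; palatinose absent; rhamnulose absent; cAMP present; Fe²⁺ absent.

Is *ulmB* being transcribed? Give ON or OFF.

Palatinose is absent, so KosS is active.
cAMP is present, so BexW is inactive.
With no repressor bound, *temU* is transcribed.
So TemU is produced and active.
No repressor is bound and TemU is active, so *fenW* is transcribed.
So FenW is produced and active.
Rhamnulose is absent, so KosM is inactive.
Melibiose is present, so QuvH is inactive.
Required activator QuvH is absent, so *torE* is not transcribed.
So TorE is not produced.
With no repressor bound, *holR* is transcribed.
So HolR is produced and active.
With repressor HolR bound, *yilX* is not transcribed.
So YilX is not produced.
Activator KosS is present, so *ulmB* is transcribed.

ON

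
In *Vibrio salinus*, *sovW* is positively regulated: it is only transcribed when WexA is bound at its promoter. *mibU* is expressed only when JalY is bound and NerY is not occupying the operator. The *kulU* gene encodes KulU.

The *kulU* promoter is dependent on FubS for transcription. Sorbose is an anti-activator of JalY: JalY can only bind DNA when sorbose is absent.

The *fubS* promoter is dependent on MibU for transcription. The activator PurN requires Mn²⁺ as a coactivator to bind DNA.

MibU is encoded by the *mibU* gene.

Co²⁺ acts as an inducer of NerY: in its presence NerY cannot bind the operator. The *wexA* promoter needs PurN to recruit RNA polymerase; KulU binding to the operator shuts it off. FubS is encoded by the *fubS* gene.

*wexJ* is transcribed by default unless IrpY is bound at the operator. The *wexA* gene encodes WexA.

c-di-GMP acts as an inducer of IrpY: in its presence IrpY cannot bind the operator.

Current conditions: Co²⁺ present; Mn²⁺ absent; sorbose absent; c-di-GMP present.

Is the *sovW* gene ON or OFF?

OFF

Sorbose is absent, so JalY is active.
Co²⁺ is present, so NerY is inactive.
No repressor is bound and JalY is active, so *mibU* is transcribed.
So MibU is produced and active.
No repressor is bound and MibU is active, so *fubS* is transcribed.
So FubS is produced and active.
No repressor is bound and FubS is active, so *kulU* is transcribed.
So KulU is produced and active.
Mn²⁺ is absent, so PurN is inactive.
With repressor KulU bound, *wexA* is not transcribed.
So WexA is not produced.
Required activator WexA is absent, so *sovW* is not transcribed.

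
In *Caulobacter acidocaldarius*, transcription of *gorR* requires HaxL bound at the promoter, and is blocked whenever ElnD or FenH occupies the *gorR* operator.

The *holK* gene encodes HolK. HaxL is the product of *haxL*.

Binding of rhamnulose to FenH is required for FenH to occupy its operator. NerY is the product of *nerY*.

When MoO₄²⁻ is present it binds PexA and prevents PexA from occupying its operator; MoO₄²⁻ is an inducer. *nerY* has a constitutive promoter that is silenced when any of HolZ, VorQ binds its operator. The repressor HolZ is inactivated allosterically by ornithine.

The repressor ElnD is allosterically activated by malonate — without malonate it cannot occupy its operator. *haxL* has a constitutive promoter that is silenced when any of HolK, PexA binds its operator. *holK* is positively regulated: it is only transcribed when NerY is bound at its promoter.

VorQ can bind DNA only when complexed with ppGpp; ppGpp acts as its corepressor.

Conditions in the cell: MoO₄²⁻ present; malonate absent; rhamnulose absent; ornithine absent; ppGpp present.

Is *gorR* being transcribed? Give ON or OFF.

Ornithine is absent, so HolZ is active.
ppGpp is present, so VorQ is active.
With repressor HolZ bound, *nerY* is not transcribed.
So NerY is not produced.
Required activator NerY is absent, so *holK* is not transcribed.
So HolK is not produced.
MoO₄²⁻ is present, so PexA is inactive.
With no repressor bound, *haxL* is transcribed.
So HaxL is produced and active.
Malonate is absent, so ElnD is inactive.
Rhamnulose is absent, so FenH is inactive.
No repressor is bound and HaxL is active, so *gorR* is transcribed.

ON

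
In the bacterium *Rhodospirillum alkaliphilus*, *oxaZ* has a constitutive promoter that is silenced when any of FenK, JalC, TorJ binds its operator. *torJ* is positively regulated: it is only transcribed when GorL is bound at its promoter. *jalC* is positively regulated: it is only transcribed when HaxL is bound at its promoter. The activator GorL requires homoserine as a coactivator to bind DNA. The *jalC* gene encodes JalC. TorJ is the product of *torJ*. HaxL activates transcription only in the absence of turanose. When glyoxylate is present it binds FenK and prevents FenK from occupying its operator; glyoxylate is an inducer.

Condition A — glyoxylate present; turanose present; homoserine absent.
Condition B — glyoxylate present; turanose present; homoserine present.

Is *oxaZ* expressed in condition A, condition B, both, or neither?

Condition A:
Glyoxylate is present, so FenK is inactive.
Turanose is present, so HaxL is inactive.
Required activator HaxL is absent, so *jalC* is not transcribed.
So JalC is not produced.
Homoserine is absent, so GorL is inactive.
Required activator GorL is absent, so *torJ* is not transcribed.
So TorJ is not produced.
With no repressor bound, *oxaZ* is transcribed.
→ *oxaZ* is ON in A.
Condition B:
Glyoxylate is present, so FenK is inactive.
Turanose is present, so HaxL is inactive.
Required activator HaxL is absent, so *jalC* is not transcribed.
So JalC is not produced.
Homoserine is present, so GorL is active.
No repressor is bound and GorL is active, so *torJ* is transcribed.
So TorJ is produced and active.
With repressor TorJ bound, *oxaZ* is not transcribed.
→ *oxaZ* is OFF in B.

A only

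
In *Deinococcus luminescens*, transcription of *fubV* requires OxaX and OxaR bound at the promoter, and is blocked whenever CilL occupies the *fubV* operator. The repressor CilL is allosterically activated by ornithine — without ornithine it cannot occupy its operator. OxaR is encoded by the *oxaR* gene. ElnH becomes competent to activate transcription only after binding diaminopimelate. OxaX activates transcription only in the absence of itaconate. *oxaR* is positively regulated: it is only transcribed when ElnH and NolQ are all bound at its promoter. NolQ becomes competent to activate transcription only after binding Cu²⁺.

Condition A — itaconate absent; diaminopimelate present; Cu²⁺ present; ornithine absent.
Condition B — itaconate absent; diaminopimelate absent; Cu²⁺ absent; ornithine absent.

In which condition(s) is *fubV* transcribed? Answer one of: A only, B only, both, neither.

A only

Condition A:
Itaconate is absent, so OxaX is active.
Diaminopimelate is present, so ElnH is active.
Cu²⁺ is present, so NolQ is active.
No repressor is bound and ElnH and NolQ are active, so *oxaR* is transcribed.
So OxaR is produced and active.
Ornithine is absent, so CilL is inactive.
No repressor is bound and OxaX and OxaR are active, so *fubV* is transcribed.
→ *fubV* is ON in A.
Condition B:
Itaconate is absent, so OxaX is active.
Diaminopimelate is absent, so ElnH is inactive.
Cu²⁺ is absent, so NolQ is inactive.
Required activator ElnH is absent, so *oxaR* is not transcribed.
So OxaR is not produced.
Ornithine is absent, so CilL is inactive.
Required activator OxaR is absent, so *fubV* is not transcribed.
→ *fubV* is OFF in B.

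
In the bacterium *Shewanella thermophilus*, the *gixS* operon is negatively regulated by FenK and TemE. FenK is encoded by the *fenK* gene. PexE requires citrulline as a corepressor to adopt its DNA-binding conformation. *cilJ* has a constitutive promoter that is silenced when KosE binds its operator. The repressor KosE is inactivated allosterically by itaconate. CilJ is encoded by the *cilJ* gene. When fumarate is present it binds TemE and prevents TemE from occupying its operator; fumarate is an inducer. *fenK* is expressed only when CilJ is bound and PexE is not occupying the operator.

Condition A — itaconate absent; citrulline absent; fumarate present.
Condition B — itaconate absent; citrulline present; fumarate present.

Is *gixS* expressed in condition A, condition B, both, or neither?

both

Condition A:
Itaconate is absent, so KosE is active.
With repressor KosE bound, *cilJ* is not transcribed.
So CilJ is not produced.
Citrulline is absent, so PexE is inactive.
Required activator CilJ is absent, so *fenK* is not transcribed.
So FenK is not produced.
Fumarate is present, so TemE is inactive.
With no repressor bound, *gixS* is transcribed.
→ *gixS* is ON in A.
Condition B:
Itaconate is absent, so KosE is active.
With repressor KosE bound, *cilJ* is not transcribed.
So CilJ is not produced.
Citrulline is present, so PexE is active.
With repressor PexE bound, *fenK* is not transcribed.
So FenK is not produced.
Fumarate is present, so TemE is inactive.
With no repressor bound, *gixS* is transcribed.
→ *gixS* is ON in B.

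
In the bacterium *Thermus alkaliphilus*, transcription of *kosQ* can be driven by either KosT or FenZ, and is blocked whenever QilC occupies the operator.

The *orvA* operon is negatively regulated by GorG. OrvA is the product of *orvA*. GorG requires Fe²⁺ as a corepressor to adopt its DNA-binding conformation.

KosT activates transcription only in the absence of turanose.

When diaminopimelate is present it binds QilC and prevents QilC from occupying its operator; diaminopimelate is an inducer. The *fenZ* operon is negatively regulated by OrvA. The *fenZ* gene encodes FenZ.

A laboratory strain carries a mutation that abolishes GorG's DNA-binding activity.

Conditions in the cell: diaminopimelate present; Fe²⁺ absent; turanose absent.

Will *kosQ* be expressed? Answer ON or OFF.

Turanose is absent, so KosT is active.
GorG is non-functional in this strain, so it has no effect.
With no repressor bound, *orvA* is transcribed.
So OrvA is produced and active.
With repressor OrvA bound, *fenZ* is not transcribed.
So FenZ is not produced.
Diaminopimelate is present, so QilC is inactive.
Activator KosT is present, so *kosQ* is transcribed.

ON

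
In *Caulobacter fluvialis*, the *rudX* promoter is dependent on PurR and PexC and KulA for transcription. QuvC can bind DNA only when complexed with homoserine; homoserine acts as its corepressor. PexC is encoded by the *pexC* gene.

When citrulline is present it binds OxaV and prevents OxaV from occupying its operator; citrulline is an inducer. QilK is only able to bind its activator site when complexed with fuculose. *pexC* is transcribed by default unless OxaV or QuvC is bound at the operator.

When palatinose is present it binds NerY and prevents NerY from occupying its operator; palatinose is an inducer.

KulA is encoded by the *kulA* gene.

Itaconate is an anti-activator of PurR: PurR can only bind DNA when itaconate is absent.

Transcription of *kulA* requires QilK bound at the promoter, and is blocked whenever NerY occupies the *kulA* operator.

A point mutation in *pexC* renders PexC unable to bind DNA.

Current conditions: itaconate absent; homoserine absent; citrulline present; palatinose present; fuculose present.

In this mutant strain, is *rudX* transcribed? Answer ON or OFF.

OFF

Itaconate is absent, so PurR is active.
PexC is non-functional in this strain, so it has no effect.
Fuculose is present, so QilK is active.
Palatinose is present, so NerY is inactive.
No repressor is bound and QilK is active, so *kulA* is transcribed.
So KulA is produced and active.
Required activator PexC is absent, so *rudX* is not transcribed.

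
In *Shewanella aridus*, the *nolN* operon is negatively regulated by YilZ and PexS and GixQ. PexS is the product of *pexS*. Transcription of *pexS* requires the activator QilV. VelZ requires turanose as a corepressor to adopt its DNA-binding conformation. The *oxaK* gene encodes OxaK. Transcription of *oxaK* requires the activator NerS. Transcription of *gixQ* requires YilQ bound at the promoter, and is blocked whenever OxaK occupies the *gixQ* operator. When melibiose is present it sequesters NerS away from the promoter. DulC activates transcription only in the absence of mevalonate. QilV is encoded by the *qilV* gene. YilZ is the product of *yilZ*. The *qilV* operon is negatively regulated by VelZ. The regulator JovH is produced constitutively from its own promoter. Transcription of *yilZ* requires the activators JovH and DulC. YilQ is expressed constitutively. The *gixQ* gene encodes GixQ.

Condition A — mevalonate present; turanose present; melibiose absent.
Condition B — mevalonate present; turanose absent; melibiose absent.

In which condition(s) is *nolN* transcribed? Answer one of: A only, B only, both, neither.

A only

Condition A:
JovH is produced constitutively and is active.
Mevalonate is present, so DulC is inactive.
Required activator DulC is absent, so *yilZ* is not transcribed.
So YilZ is not produced.
Turanose is present, so VelZ is active.
With repressor VelZ bound, *qilV* is not transcribed.
So QilV is not produced.
Required activator QilV is absent, so *pexS* is not transcribed.
So PexS is not produced.
YilQ is produced constitutively and is active.
Melibiose is absent, so NerS is active.
No repressor is bound and NerS is active, so *oxaK* is transcribed.
So OxaK is produced and active.
With repressor OxaK bound, *gixQ* is not transcribed.
So GixQ is not produced.
With no repressor bound, *nolN* is transcribed.
→ *nolN* is ON in A.
Condition B:
JovH is produced constitutively and is active.
Mevalonate is present, so DulC is inactive.
Required activator DulC is absent, so *yilZ* is not transcribed.
So YilZ is not produced.
Turanose is absent, so VelZ is inactive.
With no repressor bound, *qilV* is transcribed.
So QilV is produced and active.
No repressor is bound and QilV is active, so *pexS* is transcribed.
So PexS is produced and active.
YilQ is produced constitutively and is active.
Melibiose is absent, so NerS is active.
No repressor is bound and NerS is active, so *oxaK* is transcribed.
So OxaK is produced and active.
With repressor OxaK bound, *gixQ* is not transcribed.
So GixQ is not produced.
With repressor PexS bound, *nolN* is not transcribed.
→ *nolN* is OFF in B.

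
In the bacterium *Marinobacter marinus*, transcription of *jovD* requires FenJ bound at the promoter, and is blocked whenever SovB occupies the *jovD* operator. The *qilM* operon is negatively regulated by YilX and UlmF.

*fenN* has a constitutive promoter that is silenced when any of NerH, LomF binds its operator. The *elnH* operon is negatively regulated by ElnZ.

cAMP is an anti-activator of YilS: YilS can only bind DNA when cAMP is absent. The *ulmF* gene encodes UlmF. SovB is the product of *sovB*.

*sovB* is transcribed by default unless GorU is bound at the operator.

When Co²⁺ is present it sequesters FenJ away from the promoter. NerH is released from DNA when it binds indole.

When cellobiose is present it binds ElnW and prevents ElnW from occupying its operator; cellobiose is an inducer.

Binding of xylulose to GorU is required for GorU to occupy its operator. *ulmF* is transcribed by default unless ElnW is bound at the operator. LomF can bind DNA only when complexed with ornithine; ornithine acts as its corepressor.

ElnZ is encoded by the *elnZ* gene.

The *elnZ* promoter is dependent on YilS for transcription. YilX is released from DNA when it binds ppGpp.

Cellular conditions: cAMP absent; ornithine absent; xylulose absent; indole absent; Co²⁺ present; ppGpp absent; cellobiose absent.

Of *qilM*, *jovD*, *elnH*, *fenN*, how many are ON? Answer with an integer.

0

ppGpp is absent, so YilX is active.
Cellobiose is absent, so ElnW is active.
With repressor ElnW bound, *ulmF* is not transcribed.
So UlmF is not produced.
With repressor YilX bound, *qilM* is not transcribed.
→ *qilM* is OFF.
Co²⁺ is present, so FenJ is inactive.
Xylulose is absent, so GorU is inactive.
With no repressor bound, *sovB* is transcribed.
So SovB is produced and active.
With repressor SovB bound, *jovD* is not transcribed.
→ *jovD* is OFF.
cAMP is absent, so YilS is active.
No repressor is bound and YilS is active, so *elnZ* is transcribed.
So ElnZ is produced and active.
With repressor ElnZ bound, *elnH* is not transcribed.
→ *elnH* is OFF.
Indole is absent, so NerH is active.
Ornithine is absent, so LomF is inactive.
With repressor NerH bound, *fenN* is not transcribed.
→ *fenN* is OFF.
0 of the 4 genes are transcribed.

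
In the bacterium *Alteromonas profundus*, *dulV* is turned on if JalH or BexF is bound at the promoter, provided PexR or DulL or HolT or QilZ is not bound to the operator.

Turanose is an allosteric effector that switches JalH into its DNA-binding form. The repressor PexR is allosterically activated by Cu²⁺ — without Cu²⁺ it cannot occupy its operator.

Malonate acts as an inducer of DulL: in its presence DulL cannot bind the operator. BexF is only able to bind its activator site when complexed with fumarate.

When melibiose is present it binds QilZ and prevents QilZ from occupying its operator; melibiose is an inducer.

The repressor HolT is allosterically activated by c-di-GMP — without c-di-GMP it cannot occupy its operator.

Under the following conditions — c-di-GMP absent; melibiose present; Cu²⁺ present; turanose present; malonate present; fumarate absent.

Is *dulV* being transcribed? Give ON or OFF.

Cu²⁺ is present, so PexR is active.
Malonate is present, so DulL is inactive.
Turanose is present, so JalH is active.
Fumarate is absent, so BexF is inactive.
c-di-GMP is absent, so HolT is inactive.
Melibiose is present, so QilZ is inactive.
With repressor PexR bound, *dulV* is not transcribed.

OFF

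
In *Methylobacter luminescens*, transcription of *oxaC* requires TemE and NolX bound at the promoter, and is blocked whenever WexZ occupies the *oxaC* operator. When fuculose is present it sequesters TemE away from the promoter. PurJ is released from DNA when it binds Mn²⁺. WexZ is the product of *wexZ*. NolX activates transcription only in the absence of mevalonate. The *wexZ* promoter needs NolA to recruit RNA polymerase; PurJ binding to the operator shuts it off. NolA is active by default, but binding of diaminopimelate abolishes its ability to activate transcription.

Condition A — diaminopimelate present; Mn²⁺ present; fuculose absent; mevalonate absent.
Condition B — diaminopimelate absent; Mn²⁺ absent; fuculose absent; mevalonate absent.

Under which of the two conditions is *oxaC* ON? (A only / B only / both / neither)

Condition A:
Diaminopimelate is present, so NolA is inactive.
Mn²⁺ is present, so PurJ is inactive.
Required activator NolA is absent, so *wexZ* is not transcribed.
So WexZ is not produced.
Fuculose is absent, so TemE is active.
Mevalonate is absent, so NolX is active.
No repressor is bound and TemE and NolX are active, so *oxaC* is transcribed.
→ *oxaC* is ON in A.
Condition B:
Diaminopimelate is absent, so NolA is active.
Mn²⁺ is absent, so PurJ is active.
With repressor PurJ bound, *wexZ* is not transcribed.
So WexZ is not produced.
Fuculose is absent, so TemE is active.
Mevalonate is absent, so NolX is active.
No repressor is bound and TemE and NolX are active, so *oxaC* is transcribed.
→ *oxaC* is ON in B.

both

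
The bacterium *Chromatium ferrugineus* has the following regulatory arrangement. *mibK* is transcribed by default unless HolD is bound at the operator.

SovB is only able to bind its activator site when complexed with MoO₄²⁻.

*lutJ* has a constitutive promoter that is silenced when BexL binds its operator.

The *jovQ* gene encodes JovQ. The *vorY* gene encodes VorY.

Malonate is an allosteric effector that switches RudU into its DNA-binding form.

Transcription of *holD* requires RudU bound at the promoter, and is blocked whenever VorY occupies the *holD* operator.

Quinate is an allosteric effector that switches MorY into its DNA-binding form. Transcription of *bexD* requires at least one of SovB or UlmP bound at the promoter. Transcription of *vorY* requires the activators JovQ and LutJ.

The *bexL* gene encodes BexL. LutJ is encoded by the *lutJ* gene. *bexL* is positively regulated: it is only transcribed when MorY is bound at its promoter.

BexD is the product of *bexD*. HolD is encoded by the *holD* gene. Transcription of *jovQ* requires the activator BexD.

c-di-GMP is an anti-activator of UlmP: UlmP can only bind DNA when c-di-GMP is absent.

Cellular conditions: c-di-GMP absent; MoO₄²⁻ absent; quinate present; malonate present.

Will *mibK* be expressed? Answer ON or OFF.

MoO₄²⁻ is absent, so SovB is inactive.
c-di-GMP is absent, so UlmP is active.
Activator UlmP is present, so *bexD* is transcribed.
So BexD is produced and active.
No repressor is bound and BexD is active, so *jovQ* is transcribed.
So JovQ is produced and active.
Quinate is present, so MorY is active.
No repressor is bound and MorY is active, so *bexL* is transcribed.
So BexL is produced and active.
With repressor BexL bound, *lutJ* is not transcribed.
So LutJ is not produced.
Required activator LutJ is absent, so *vorY* is not transcribed.
So VorY is not produced.
Malonate is present, so RudU is active.
No repressor is bound and RudU is active, so *holD* is transcribed.
So HolD is produced and active.
With repressor HolD bound, *mibK* is not transcribed.

OFF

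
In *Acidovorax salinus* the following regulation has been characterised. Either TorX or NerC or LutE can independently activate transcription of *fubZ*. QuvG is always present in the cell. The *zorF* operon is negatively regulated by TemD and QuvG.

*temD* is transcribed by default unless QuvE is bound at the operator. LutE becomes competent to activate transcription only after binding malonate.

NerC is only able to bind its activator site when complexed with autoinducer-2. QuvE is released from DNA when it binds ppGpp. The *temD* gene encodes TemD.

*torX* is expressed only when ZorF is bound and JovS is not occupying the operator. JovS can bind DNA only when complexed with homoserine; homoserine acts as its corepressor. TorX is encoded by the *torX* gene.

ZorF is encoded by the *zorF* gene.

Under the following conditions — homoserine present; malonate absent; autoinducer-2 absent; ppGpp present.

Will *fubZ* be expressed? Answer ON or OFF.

OFF

Homoserine is present, so JovS is active.
ppGpp is present, so QuvE is inactive.
With no repressor bound, *temD* is transcribed.
So TemD is produced and active.
QuvG is produced constitutively and is active.
With repressor TemD bound, *zorF* is not transcribed.
So ZorF is not produced.
With repressor JovS bound, *torX* is not transcribed.
So TorX is not produced.
Autoinducer-2 is absent, so NerC is inactive.
Malonate is absent, so LutE is inactive.
No activator is available at the *fubZ* promoter, so *fubZ* is not transcribed.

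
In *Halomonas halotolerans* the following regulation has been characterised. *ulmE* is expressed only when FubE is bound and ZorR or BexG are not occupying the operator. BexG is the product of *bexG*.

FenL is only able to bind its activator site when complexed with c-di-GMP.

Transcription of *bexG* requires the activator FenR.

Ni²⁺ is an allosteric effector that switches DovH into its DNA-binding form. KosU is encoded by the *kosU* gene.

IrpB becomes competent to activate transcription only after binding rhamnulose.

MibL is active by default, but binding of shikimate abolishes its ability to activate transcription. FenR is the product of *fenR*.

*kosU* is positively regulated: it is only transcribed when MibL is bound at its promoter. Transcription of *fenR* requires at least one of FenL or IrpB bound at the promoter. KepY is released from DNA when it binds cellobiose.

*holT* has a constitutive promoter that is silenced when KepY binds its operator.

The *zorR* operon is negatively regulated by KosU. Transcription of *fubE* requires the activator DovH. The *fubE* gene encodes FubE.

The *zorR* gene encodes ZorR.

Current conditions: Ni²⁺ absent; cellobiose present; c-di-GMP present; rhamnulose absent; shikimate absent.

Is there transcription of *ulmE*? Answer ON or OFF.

Shikimate is absent, so MibL is active.
No repressor is bound and MibL is active, so *kosU* is transcribed.
So KosU is produced and active.
With repressor KosU bound, *zorR* is not transcribed.
So ZorR is not produced.
Ni²⁺ is absent, so DovH is inactive.
Required activator DovH is absent, so *fubE* is not transcribed.
So FubE is not produced.
c-di-GMP is present, so FenL is active.
Rhamnulose is absent, so IrpB is inactive.
Activator FenL is present, so *fenR* is transcribed.
So FenR is produced and active.
No repressor is bound and FenR is active, so *bexG* is transcribed.
So BexG is produced and active.
With repressor BexG bound, *ulmE* is not transcribed.

OFF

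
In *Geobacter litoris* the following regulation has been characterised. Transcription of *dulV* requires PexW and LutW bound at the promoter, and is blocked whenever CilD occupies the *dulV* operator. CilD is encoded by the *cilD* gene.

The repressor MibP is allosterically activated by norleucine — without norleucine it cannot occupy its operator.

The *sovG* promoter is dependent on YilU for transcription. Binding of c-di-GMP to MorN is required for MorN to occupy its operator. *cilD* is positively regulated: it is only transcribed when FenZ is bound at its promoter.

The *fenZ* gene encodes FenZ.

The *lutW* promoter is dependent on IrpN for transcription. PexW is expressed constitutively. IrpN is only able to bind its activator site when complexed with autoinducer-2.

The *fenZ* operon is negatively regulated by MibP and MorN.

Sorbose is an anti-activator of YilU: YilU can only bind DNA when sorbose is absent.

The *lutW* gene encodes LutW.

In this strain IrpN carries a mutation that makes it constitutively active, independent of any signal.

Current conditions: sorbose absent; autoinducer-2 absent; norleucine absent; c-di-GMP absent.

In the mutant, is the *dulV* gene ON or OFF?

OFF

PexW is produced constitutively and is active.
Norleucine is absent, so MibP is inactive.
c-di-GMP is absent, so MorN is inactive.
With no repressor bound, *fenZ* is transcribed.
So FenZ is produced and active.
No repressor is bound and FenZ is active, so *cilD* is transcribed.
So CilD is produced and active.
IrpN is constitutively active in this strain.
No repressor is bound and IrpN is active, so *lutW* is transcribed.
So LutW is produced and active.
With repressor CilD bound, *dulV* is not transcribed.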